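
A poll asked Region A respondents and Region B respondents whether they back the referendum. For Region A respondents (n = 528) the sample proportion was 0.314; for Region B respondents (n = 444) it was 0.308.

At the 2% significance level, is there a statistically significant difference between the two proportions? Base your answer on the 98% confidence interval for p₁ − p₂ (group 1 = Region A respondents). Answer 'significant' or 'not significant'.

The two standard errors are √(0.3140×0.6860/528) = 0.02020 and √(0.3080×0.6920/444) = 0.02191.
Because the samples are independent, SE_diff = √(0.02020² + 0.02191²) = 0.02980.
Using z* = 2.326 for 98%, ME = 2.326 × 0.02980 = 0.06931.
p̂₁ − p̂₂ = 0.0060; interval 0.0060 ± 0.06931 gives (-0.06331, 0.07531).
The interval (-0.06331, 0.07531) contains 0, so the difference is not significant.

not significant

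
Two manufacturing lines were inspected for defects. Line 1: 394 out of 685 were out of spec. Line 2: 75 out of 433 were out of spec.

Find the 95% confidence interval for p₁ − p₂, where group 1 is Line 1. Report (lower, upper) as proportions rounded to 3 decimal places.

First, p̂₁ = 394/685 = 0.5752; p̂₂ = 75/433 = 0.1732.
The two standard errors are √(0.5752×0.4248/685) = 0.01889 and √(0.1732×0.8268/433) = 0.01819.
Because the samples are independent, SE_diff = √(0.01889² + 0.01819²) = 0.02622.
Using z* = 1.960 for 95%, ME = 1.960 × 0.02622 = 0.05139.
p̂₁ − p̂₂ = 0.4020; interval 0.4020 ± 0.05139 gives (0.351, 0.453).

(0.351, 0.453)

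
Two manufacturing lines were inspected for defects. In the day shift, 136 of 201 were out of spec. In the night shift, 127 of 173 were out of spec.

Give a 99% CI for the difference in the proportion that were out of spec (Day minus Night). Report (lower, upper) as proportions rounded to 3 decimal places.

Sample proportions: 136/201 = 0.6766, 127/173 = 0.7341.
Each SE is √(p̂(1−p̂)/n): √(0.6766·0.3234/201) = 0.03299 and √(0.7341·0.2659/173) = 0.03359.
SE(p̂₁ − p̂₂) = √(SE₁² + SE₂²) = √(0.0010883401 + 0.0011282881) = 0.04708, since the two samples are independent.
At 99% confidence z* = 2.576; margin = 2.576 × 0.04708 = 0.12128.
The difference is 0.6766 − 0.7341 = -0.0575, so the interval is -0.0575 ± 0.12128 = (-0.179, 0.064).

(-0.179, 0.064)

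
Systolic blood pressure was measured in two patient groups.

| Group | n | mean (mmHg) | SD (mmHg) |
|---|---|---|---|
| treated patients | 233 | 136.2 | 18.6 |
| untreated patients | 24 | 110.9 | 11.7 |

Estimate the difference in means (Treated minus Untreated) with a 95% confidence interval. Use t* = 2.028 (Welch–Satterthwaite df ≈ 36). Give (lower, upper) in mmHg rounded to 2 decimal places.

(19.86, 30.74)

Per-group SEs: s₁/√n₁ = 18.6/√233 = 1.2185, s₂/√n₂ = 11.7/√24 = 2.3883.
Unpooled SE of the difference: √(1.48474225 + 5.70397689) = 2.6812.
Margin of error = t* · SE = 2.028 × 2.6812 = 5.4375.
x̄₁ − x̄₂ = 136.2 − 110.9 = 25.3000.
CI: 25.3000 ± 5.4375 = (19.86, 30.74).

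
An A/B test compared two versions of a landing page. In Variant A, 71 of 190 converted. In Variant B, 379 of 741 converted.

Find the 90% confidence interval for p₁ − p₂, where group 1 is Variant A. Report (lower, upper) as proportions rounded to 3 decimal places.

(-0.203, -0.073)

First, p̂₁ = 71/190 = 0.3737; p̂₂ = 379/741 = 0.5115.
The two standard errors are √(0.3737×0.6263/190) = 0.03510 and √(0.5115×0.4885/741) = 0.01836.
Because the samples are independent, SE_diff = √(0.03510² + 0.01836²) = 0.03961.
Using z* = 1.645 for 90%, ME = 1.645 × 0.03961 = 0.06516.
p̂₁ − p̂₂ = -0.1378; interval -0.1378 ± 0.06516 gives (-0.203, -0.073).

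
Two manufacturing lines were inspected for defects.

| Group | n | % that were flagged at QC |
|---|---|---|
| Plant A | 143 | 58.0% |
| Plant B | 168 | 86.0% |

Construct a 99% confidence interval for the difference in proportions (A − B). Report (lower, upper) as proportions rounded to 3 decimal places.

Each SE is √(p̂(1−p̂)/n): √(0.5800·0.4200/143) = 0.04127 and √(0.8600·0.1400/168) = 0.02677.
SE(p̂₁ − p̂₂) = √(SE₁² + SE₂²) = √(0.0017032129 + 0.0007166329) = 0.04919, since the two samples are independent.
At 99% confidence z* = 2.576; margin = 2.576 × 0.04919 = 0.12671.
The difference is 0.5800 − 0.8600 = -0.2800, so the interval is -0.2800 ± 0.12671 = (-0.407, -0.153).

(-0.407, -0.153)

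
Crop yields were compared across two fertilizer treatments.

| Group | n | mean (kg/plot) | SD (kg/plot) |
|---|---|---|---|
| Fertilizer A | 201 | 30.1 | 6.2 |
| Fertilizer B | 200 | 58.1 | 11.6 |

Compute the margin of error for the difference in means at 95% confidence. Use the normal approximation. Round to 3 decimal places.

1.822

SE₁ = s₁/√n₁ = 6.2/√201 = 0.4373; SE₂ = 11.6/√200 = 0.8202.
Independent samples, unequal variances: SE_diff = √(SE₁² + SE₂²) = √(0.19123129 + 0.67272804) = 0.9295.
z* = 1.960, so margin of error = 1.960 × 0.9295 = 1.8218.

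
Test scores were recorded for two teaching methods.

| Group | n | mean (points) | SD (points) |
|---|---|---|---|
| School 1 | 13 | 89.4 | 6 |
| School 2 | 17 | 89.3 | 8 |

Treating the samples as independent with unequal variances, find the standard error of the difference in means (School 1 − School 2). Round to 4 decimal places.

Standard errors of each mean: 6/√13 = 1.6641 and 8/√17 = 1.9403.
SE(x̄₁ − x̄₂) = √(1.6641² + 1.9403²) = 2.5562 for independent samples with unequal variances.

2.5562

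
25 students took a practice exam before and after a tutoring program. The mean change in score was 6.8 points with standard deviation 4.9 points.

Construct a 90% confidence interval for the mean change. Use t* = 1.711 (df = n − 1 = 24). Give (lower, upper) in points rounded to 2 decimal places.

This is a matched-pairs design, so SE = s_d/√n = 4.9/√25 = 0.9800.
Margin = 1.711 × 0.9800 = 1.6768; the interval is 6.8 ± 1.6768 = (5.12, 8.48).

(5.12, 8.48)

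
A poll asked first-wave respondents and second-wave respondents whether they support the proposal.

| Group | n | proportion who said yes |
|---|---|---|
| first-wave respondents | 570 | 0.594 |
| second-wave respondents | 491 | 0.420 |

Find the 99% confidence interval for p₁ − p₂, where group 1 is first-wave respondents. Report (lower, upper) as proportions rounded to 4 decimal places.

(0.0959, 0.2521)

SE₁ = √(p̂₁(1−p̂₁)/n₁) = √(0.5940·0.4060/570) = 0.02057; SE₂ = √(0.4200·0.5800/491) = 0.02227.
Independent samples: SE of the difference = √(SE₁² + SE₂²) = √(0.0004231249 + 0.0004959529) = 0.03032.
z* for 99% confidence is 2.576, so the margin of error is 2.576 × 0.03032 = 0.07810.
Point estimate p̂₁ − p̂₂ = 0.5940 − 0.4200 = 0.1740.
0.1740 ± 0.07810 → (0.0959, 0.2521).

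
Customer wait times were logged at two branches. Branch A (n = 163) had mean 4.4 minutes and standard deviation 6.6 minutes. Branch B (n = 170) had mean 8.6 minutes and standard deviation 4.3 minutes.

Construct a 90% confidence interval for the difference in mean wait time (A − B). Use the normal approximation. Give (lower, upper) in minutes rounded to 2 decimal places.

(-5.21, -3.19)

Standard errors of each mean: 6.6/√163 = 0.5170 and 4.3/√170 = 0.3298.
SE(x̄₁ − x̄₂) = √(0.5170² + 0.3298²) = 0.6132 for independent samples with unequal variances.
With z* = 1.645, the margin is 1.645 × 0.6132 = 1.0087.
x̄₁ − x̄₂ = 4.4 − 8.6 = -4.2000; the interval is -4.2000 ± 1.0087 = (-5.21, -3.19).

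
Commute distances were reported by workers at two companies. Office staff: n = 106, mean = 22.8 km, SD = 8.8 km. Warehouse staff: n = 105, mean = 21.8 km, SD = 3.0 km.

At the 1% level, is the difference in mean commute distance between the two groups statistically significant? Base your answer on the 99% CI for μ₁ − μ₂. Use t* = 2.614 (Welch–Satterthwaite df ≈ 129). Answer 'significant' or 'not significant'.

Per-group SEs: s₁/√n₁ = 8.8/√106 = 0.8547, s₂/√n₂ = 3.0/√105 = 0.2928.
Unpooled SE of the difference: √(0.73051209 + 0.08573184) = 0.9035.
Margin of error = t* · SE = 2.614 × 0.9035 = 2.3617.
x̄₁ − x̄₂ = 22.8 − 21.8 = 1.0000.
CI: 1.0000 ± 2.3617 = (-1.3617, 3.3617).
The interval (-1.3617, 3.3617) contains 0, so the difference is not significant.

not significant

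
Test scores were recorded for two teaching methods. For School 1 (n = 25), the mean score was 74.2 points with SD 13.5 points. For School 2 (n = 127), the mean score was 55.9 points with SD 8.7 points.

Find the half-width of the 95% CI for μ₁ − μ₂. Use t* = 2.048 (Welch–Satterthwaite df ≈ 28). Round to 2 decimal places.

Per-group SEs: s₁/√n₁ = 13.5/√25 = 2.7000, s₂/√n₂ = 8.7/√127 = 0.7720.
Unpooled SE of the difference: √(7.29 + 0.595984) = 2.8082.
Margin of error = t* · SE = 2.048 × 2.8082 = 5.7512.

5.75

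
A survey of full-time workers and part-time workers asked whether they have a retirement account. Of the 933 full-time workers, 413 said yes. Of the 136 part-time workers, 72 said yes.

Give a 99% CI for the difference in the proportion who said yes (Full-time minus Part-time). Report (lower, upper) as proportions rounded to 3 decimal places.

First, p̂₁ = 413/933 = 0.4427; p̂₂ = 72/136 = 0.5294.
The two standard errors are √(0.4427×0.5573/933) = 0.01626 and √(0.5294×0.4706/136) = 0.04280.
Because the samples are independent, SE_diff = √(0.01626² + 0.04280²) = 0.04578.
Using z* = 2.576 for 99%, ME = 2.576 × 0.04578 = 0.11793.
p̂₁ − p̂₂ = -0.0867; interval -0.0867 ± 0.11793 gives (-0.205, 0.031).

(-0.205, 0.031)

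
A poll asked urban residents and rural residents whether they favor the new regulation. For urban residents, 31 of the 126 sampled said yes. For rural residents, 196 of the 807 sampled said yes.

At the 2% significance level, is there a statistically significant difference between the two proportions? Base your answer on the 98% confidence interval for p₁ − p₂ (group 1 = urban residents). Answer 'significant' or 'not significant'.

Sample proportions: 31/126 = 0.2460, 196/807 = 0.2429.
Each SE is √(p̂(1−p̂)/n): √(0.2460·0.7540/126) = 0.03837 and √(0.2429·0.7571/807) = 0.01510.
SE(p̂₁ − p̂₂) = √(SE₁² + SE₂²) = √(0.0014722569 + 0.00022801) = 0.04123, since the two samples are independent.
At 98% confidence z* = 2.326; margin = 2.326 × 0.04123 = 0.09590.
The difference is 0.2460 − 0.2429 = 0.0031, so the interval is 0.0031 ± 0.09590 = (-0.09280, 0.09900).
The interval (-0.09280, 0.09900) contains 0, so the difference is not significant.

not significant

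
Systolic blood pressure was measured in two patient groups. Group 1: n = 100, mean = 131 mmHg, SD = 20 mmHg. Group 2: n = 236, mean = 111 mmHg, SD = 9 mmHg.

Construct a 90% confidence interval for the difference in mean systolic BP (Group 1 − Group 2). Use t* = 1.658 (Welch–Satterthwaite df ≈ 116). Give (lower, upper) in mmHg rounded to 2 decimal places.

Per-group SEs: s₁/√n₁ = 20/√100 = 2.0000, s₂/√n₂ = 9/√236 = 0.5859.
Unpooled SE of the difference: √(4.0 + 0.34327881) = 2.0841.
Margin of error = t* · SE = 1.658 × 2.0841 = 3.4554.
x̄₁ − x̄₂ = 131 − 111 = 20.0000.
CI: 20.0000 ± 3.4554 = (16.54, 23.46).

(16.54, 23.46)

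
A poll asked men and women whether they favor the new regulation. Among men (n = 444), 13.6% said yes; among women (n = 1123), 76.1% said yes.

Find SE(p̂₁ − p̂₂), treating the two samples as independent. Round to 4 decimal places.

0.0207

Each SE is √(p̂(1−p̂)/n): √(0.1360·0.8640/444) = 0.01627 and √(0.7610·0.2390/1123) = 0.01273.
SE(p̂₁ − p̂₂) = √(SE₁² + SE₂²) = √(0.0002647129 + 0.0001620529) = 0.02066, since the two samples are independent.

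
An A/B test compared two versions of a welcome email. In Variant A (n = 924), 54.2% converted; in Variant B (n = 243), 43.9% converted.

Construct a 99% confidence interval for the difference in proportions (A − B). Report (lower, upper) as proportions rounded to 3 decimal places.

(0.011, 0.195)

The two standard errors are √(0.5420×0.4580/924) = 0.01639 and √(0.4390×0.5610/243) = 0.03184.
Because the samples are independent, SE_diff = √(0.01639² + 0.03184²) = 0.03581.
Using z* = 2.576 for 99%, ME = 2.576 × 0.03581 = 0.09225.
p̂₁ − p̂₂ = 0.1030; interval 0.1030 ± 0.09225 gives (0.011, 0.195).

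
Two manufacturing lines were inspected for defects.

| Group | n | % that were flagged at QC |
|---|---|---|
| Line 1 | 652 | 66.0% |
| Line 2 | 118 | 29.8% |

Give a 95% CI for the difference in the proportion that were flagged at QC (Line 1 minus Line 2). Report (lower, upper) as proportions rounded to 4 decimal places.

(0.2718, 0.4522)

SE₁ = √(p̂₁(1−p̂₁)/n₁) = √(0.6600·0.3400/652) = 0.01855; SE₂ = √(0.2980·0.7020/118) = 0.04211.
Independent samples: SE of the difference = √(SE₁² + SE₂²) = √(0.0003441025 + 0.0017732521) = 0.04601.
z* for 95% confidence is 1.960, so the margin of error is 1.960 × 0.04601 = 0.09018.
Point estimate p̂₁ − p̂₂ = 0.6600 − 0.2980 = 0.3620.
0.3620 ± 0.09018 → (0.2718, 0.4522).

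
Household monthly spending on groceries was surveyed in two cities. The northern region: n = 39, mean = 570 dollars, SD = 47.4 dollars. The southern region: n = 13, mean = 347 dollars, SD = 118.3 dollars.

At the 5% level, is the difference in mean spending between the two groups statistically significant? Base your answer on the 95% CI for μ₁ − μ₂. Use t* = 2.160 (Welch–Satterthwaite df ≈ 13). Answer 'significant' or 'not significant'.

Standard errors of each mean: 47.4/√39 = 7.5901 and 118.3/√13 = 32.8105.
SE(x̄₁ − x̄₂) = √(7.5901² + 32.8105²) = 33.6770 for independent samples with unequal variances.
With t* = 2.160, the margin is 2.160 × 33.6770 = 72.7423.
x̄₁ − x̄₂ = 570 − 347 = 223.0000; the interval is 223.0000 ± 72.7423 = (150.2577, 295.7423).
The interval (150.2577, 295.7423) does not contain 0, so the difference is significant.

significant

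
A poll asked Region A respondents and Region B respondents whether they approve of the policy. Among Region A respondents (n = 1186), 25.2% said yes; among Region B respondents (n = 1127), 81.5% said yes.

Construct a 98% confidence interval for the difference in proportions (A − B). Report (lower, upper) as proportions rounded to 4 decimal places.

Each SE is √(p̂(1−p̂)/n): √(0.2520·0.7480/1186) = 0.01261 and √(0.8150·0.1850/1127) = 0.01157.
SE(p̂₁ − p̂₂) = √(SE₁² + SE₂²) = √(0.0001590121 + 0.0001338649) = 0.01711, since the two samples are independent.
At 98% confidence z* = 2.326; margin = 2.326 × 0.01711 = 0.03980.
The difference is 0.2520 − 0.8150 = -0.5630, so the interval is -0.5630 ± 0.03980 = (-0.6028, -0.5232).

(-0.6028, -0.5232)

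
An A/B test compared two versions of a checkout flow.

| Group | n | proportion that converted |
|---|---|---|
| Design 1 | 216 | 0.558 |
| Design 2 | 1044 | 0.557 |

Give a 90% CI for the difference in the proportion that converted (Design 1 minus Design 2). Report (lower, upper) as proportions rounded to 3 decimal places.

The two standard errors are √(0.5580×0.4420/216) = 0.03379 and √(0.5570×0.4430/1044) = 0.01537.
Because the samples are independent, SE_diff = √(0.03379² + 0.01537²) = 0.03712.
Using z* = 1.645 for 90%, ME = 1.645 × 0.03712 = 0.06106.
p̂₁ − p̂₂ = 0.0010; interval 0.0010 ± 0.06106 gives (-0.060, 0.062).

(-0.060, 0.062)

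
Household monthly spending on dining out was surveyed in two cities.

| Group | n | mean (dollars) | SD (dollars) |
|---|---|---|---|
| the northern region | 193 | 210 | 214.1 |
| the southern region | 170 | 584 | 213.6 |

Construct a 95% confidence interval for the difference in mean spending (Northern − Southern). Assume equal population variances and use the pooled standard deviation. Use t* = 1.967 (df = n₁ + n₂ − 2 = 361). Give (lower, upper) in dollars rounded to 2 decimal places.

Pooled variance s_p² = [192·214.1² + 169·213.6²] / (193+170−2) = 45738.6974, so s_p = 213.8661.
SE_diff = s_p·√(1/n₁ + 1/n₂) = 213.8661·√(1/193 + 1/170) = 22.4953.
t* = 1.967; margin = 1.967 × 22.4953 = 44.2483.
Difference = 210 − 584 = -374.0000.
-374.0000 ± 44.2483 → (-418.25, -329.75).

(-418.25, -329.75)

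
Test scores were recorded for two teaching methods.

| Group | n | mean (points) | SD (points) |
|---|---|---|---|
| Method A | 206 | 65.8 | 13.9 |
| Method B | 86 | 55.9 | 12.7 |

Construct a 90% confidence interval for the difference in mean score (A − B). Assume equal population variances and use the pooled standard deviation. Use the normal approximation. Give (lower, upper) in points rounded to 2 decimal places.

(7.04, 12.76)

Pooled variance s_p² = [205·13.9² + 85·12.7²] / (206+86−2) = 183.8541, so s_p = 13.5593.
SE_diff = s_p·√(1/n₁ + 1/n₂) = 13.5593·√(1/206 + 1/86) = 1.7408.
z* = 1.645; margin = 1.645 × 1.7408 = 2.8636.
Difference = 65.8 − 55.9 = 9.9000.
9.9000 ± 2.8636 → (7.04, 12.76).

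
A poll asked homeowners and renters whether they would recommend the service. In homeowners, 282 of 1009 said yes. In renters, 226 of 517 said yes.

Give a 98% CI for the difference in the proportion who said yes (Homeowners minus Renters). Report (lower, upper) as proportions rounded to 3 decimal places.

Sample proportions: 282/1009 = 0.2795, 226/517 = 0.4371.
Each SE is √(p̂(1−p̂)/n): √(0.2795·0.7205/1009) = 0.01413 and √(0.4371·0.5629/517) = 0.02182.
SE(p̂₁ − p̂₂) = √(SE₁² + SE₂²) = √(0.0001996569 + 0.0004761124) = 0.02600, since the two samples are independent.
At 98% confidence z* = 2.326; margin = 2.326 × 0.02600 = 0.06048.
The difference is 0.2795 − 0.4371 = -0.1576, so the interval is -0.1576 ± 0.06048 = (-0.218, -0.097).

(-0.218, -0.097)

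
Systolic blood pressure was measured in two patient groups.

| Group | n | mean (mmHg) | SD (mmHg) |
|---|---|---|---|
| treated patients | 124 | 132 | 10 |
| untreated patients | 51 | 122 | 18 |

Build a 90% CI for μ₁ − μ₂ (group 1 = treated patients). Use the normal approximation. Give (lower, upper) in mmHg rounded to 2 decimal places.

SE₁ = s₁/√n₁ = 10/√124 = 0.8980; SE₂ = 18/√51 = 2.5205.
Independent samples, unequal variances: SE_diff = √(SE₁² + SE₂²) = √(0.806404 + 6.35292025) = 2.6757.
z* = 1.645, so margin of error = 1.645 × 2.6757 = 4.4015.
Difference in means = 132 − 122 = 10.0000.
10.0000 ± 4.4015 → (5.60, 14.40).

(5.60, 14.40)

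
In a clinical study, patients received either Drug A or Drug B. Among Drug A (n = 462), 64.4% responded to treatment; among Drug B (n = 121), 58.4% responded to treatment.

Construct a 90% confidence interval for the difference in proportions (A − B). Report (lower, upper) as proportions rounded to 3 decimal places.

SE₁ = √(p̂₁(1−p̂₁)/n₁) = √(0.6440·0.3560/462) = 0.02228; SE₂ = √(0.5840·0.4160/121) = 0.04481.
Independent samples: SE of the difference = √(SE₁² + SE₂²) = √(0.0004963984 + 0.0020079361) = 0.05004.
z* for 90% confidence is 1.645, so the margin of error is 1.645 × 0.05004 = 0.08232.
Point estimate p̂₁ − p̂₂ = 0.6440 − 0.5840 = 0.0600.
0.0600 ± 0.08232 → (-0.022, 0.142).

(-0.022, 0.142)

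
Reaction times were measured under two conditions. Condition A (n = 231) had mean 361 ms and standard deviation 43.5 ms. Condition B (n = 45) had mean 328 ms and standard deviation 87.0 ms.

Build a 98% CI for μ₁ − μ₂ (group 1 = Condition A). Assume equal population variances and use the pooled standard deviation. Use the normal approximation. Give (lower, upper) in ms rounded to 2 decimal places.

s_p = √[((n₁−1)s₁² + (n₂−1)s₂²)/(n₁+n₂−2)] = √[(230·43.5² + 44·87.0²)/274] = 52.9513.
SE = 52.9513·√(1/231 + 1/45) = 8.6282.
With z* = 2.326, margin = 2.326 × 8.6282 = 20.0692.
x̄₁ − x̄₂ = 361 − 328 = 33.0000; interval 33.0000 ± 20.0692 = (12.93, 53.07).

(12.93, 53.07)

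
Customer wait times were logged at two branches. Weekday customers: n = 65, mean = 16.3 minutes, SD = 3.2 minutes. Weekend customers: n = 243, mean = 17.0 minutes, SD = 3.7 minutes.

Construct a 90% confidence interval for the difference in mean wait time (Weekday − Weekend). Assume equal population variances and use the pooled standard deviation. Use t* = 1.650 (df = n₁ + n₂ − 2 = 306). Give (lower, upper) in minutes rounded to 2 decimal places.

Pooled variance s_p² = [64·3.2² + 242·3.7²] / (65+243−2) = 12.9684, so s_p = 3.6012.
SE_diff = s_p·√(1/n₁ + 1/n₂) = 3.6012·√(1/65 + 1/243) = 0.5029.
t* = 1.650; margin = 1.650 × 0.5029 = 0.8298.
Difference = 16.3 − 17.0 = -0.7000.
-0.7000 ± 0.8298 → (-1.53, 0.13).

(-1.53, 0.13)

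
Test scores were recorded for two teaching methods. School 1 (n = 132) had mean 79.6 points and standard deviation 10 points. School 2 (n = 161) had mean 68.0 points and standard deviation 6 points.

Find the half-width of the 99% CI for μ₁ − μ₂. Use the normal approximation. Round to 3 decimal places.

2.552

SE₁ = s₁/√n₁ = 10/√132 = 0.8704; SE₂ = 6/√161 = 0.4729.
Independent samples, unequal variances: SE_diff = √(SE₁² + SE₂²) = √(0.75759616 + 0.22363441) = 0.9906.
z* = 2.576, so margin of error = 2.576 × 0.9906 = 2.5518.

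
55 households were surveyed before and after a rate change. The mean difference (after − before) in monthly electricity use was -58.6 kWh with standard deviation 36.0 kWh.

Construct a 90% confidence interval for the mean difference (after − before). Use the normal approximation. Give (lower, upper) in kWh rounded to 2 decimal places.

(-66.59, -50.61)

This is a matched-pairs design, so SE = s_d/√n = 36.0/√55 = 4.8542.
Margin = 1.645 × 4.8542 = 7.9852; the interval is -58.6 ± 7.9852 = (-66.59, -50.61).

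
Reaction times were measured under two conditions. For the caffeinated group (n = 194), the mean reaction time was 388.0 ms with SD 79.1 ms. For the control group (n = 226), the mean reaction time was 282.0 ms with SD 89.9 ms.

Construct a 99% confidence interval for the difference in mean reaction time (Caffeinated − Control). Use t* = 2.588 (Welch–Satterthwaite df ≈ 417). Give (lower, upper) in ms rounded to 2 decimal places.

(84.66, 127.34)

Per-group SEs: s₁/√n₁ = 79.1/√194 = 5.6790, s₂/√n₂ = 89.9/√226 = 5.9801.
Unpooled SE of the difference: √(32.251041 + 35.76159601) = 8.2470.
Margin of error = t* · SE = 2.588 × 8.2470 = 21.3432.
x̄₁ − x̄₂ = 388.0 − 282.0 = 106.0000.
CI: 106.0000 ± 21.3432 = (84.66, 127.34).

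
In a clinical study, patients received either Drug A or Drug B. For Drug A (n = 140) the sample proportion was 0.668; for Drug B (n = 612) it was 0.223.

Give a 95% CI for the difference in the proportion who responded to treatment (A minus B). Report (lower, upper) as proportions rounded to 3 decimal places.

(0.360, 0.530)

Each SE is √(p̂(1−p̂)/n): √(0.6680·0.3320/140) = 0.03980 and √(0.2230·0.7770/612) = 0.01683.
SE(p̂₁ − p̂₂) = √(SE₁² + SE₂²) = √(0.00158404 + 0.0002832489) = 0.04321, since the two samples are independent.
At 95% confidence z* = 1.960; margin = 1.960 × 0.04321 = 0.08469.
The difference is 0.6680 − 0.2230 = 0.4450, so the interval is 0.4450 ± 0.08469 = (0.360, 0.530).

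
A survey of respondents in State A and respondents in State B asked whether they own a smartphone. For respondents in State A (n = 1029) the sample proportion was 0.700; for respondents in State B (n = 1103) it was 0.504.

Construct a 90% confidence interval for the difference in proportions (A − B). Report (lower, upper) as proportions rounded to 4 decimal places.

SE₁ = √(p̂₁(1−p̂₁)/n₁) = √(0.7000·0.3000/1029) = 0.01429; SE₂ = √(0.5040·0.4960/1103) = 0.01505.
Independent samples: SE of the difference = √(SE₁² + SE₂²) = √(0.0002042041 + 0.0002265025) = 0.02075.
z* for 90% confidence is 1.645, so the margin of error is 1.645 × 0.02075 = 0.03413.
Point estimate p̂₁ − p̂₂ = 0.7000 − 0.5040 = 0.1960.
0.1960 ± 0.03413 → (0.1619, 0.2301).

(0.1619, 0.2301)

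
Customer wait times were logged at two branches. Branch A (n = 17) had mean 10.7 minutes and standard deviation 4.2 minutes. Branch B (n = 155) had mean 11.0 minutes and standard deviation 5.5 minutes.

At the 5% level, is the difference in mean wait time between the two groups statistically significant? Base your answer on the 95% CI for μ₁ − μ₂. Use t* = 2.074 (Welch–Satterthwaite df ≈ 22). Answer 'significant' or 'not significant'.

not significant

Standard errors of each mean: 4.2/√17 = 1.0186 and 5.5/√155 = 0.4418.
SE(x̄₁ − x̄₂) = √(1.0186² + 0.4418²) = 1.1103 for independent samples with unequal variances.
With t* = 2.074, the margin is 2.074 × 1.1103 = 2.3028.
x̄₁ − x̄₂ = 10.7 − 11.0 = -0.3000; the interval is -0.3000 ± 2.3028 = (-2.6028, 2.0028).
The interval (-2.6028, 2.0028) contains 0, so the difference is not significant.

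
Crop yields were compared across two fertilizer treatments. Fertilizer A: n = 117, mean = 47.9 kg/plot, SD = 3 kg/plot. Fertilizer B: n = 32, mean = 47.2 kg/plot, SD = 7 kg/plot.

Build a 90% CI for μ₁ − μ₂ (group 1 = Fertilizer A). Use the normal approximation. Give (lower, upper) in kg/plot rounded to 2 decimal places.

(-1.39, 2.79)

SE₁ = s₁/√n₁ = 3/√117 = 0.2774; SE₂ = 7/√32 = 1.2374.
Independent samples, unequal variances: SE_diff = √(SE₁² + SE₂²) = √(0.07695076 + 1.53115876) = 1.2681.
z* = 1.645, so margin of error = 1.645 × 1.2681 = 2.0860.
Difference in means = 47.9 − 47.2 = 0.7000.
0.7000 ± 2.0860 → (-1.39, 2.79).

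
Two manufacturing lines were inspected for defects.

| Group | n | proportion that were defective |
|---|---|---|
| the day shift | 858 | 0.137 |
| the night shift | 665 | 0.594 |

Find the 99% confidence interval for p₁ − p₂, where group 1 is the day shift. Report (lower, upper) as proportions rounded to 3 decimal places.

(-0.515, -0.399)

Each SE is √(p̂(1−p̂)/n): √(0.1370·0.8630/858) = 0.01174 and √(0.5940·0.4060/665) = 0.01904.
SE(p̂₁ − p̂₂) = √(SE₁² + SE₂²) = √(0.0001378276 + 0.0003625216) = 0.02237, since the two samples are independent.
At 99% confidence z* = 2.576; margin = 2.576 × 0.02237 = 0.05763.
The difference is 0.1370 − 0.5940 = -0.4570, so the interval is -0.4570 ± 0.05763 = (-0.515, -0.399).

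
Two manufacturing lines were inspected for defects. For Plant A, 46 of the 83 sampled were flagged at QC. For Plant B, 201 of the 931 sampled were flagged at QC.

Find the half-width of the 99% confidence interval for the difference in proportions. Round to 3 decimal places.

p̂₁ = 46/83 = 0.5542 and p̂₂ = 201/931 = 0.2159.
SE₁ = √(p̂₁(1−p̂₁)/n₁) = √(0.5542·0.4458/83) = 0.05456; SE₂ = √(0.2159·0.7841/931) = 0.01348.
Independent samples: SE of the difference = √(SE₁² + SE₂²) = √(0.0029767936 + 0.0001817104) = 0.05620.
z* for 99% confidence is 2.576, so the margin of error is 2.576 × 0.05620 = 0.14477.

0.145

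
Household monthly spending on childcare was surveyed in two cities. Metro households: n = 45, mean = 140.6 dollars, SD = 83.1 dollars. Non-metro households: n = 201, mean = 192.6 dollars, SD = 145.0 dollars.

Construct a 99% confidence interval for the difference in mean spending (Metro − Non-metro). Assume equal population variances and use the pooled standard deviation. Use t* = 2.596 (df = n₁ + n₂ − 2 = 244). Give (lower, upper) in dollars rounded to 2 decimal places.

Pooled variance s_p² = [44·83.1² + 200·145.0²] / (45+201−2) = 18478.8805, so s_p = 135.9370.
SE_diff = s_p·√(1/n₁ + 1/n₂) = 135.9370·√(1/45 + 1/201) = 22.4182.
t* = 2.596; margin = 2.596 × 22.4182 = 58.1976.
Difference = 140.6 − 192.6 = -52.0000.
-52.0000 ± 58.1976 → (-110.20, 6.20).

(-110.20, 6.20)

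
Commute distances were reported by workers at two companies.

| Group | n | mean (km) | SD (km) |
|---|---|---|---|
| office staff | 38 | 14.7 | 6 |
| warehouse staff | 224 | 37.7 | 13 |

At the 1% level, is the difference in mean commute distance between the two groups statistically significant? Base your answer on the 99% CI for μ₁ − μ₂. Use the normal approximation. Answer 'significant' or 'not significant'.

Per-group SEs: s₁/√n₁ = 6/√38 = 0.9733, s₂/√n₂ = 13/√224 = 0.8686.
Unpooled SE of the difference: √(0.94731289 + 0.75446596) = 1.3045.
Margin of error = z* · SE = 2.576 × 1.3045 = 3.3604.
x̄₁ − x̄₂ = 14.7 − 37.7 = -23.0000.
CI: -23.0000 ± 3.3604 = (-26.3604, -19.6396).
The interval (-26.3604, -19.6396) does not contain 0, so the difference is significant.

significant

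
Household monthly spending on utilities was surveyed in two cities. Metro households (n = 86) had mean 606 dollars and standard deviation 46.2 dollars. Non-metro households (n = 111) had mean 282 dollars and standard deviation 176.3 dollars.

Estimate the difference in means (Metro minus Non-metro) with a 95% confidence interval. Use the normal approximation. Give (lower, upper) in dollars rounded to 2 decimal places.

SE₁ = s₁/√n₁ = 46.2/√86 = 4.9819; SE₂ = 176.3/√111 = 16.7337.
Independent samples, unequal variances: SE_diff = √(SE₁² + SE₂²) = √(24.81932761 + 280.01671569) = 17.4596.
z* = 1.960, so margin of error = 1.960 × 17.4596 = 34.2208.
Difference in means = 606 − 282 = 324.0000.
324.0000 ± 34.2208 → (289.78, 358.22).

(289.78, 358.22)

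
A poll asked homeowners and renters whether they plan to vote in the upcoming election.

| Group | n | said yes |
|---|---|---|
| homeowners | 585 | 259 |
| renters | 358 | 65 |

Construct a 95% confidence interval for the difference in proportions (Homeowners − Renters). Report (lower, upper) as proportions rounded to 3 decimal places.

First, p̂₁ = 259/585 = 0.4427; p̂₂ = 65/358 = 0.1816.
The two standard errors are √(0.4427×0.5573/585) = 0.02054 and √(0.1816×0.8184/358) = 0.02038.
Because the samples are independent, SE_diff = √(0.02054² + 0.02038²) = 0.02894.
Using z* = 1.960 for 95%, ME = 1.960 × 0.02894 = 0.05672.
p̂₁ − p̂₂ = 0.2611; interval 0.2611 ± 0.05672 gives (0.204, 0.318).

(0.204, 0.318)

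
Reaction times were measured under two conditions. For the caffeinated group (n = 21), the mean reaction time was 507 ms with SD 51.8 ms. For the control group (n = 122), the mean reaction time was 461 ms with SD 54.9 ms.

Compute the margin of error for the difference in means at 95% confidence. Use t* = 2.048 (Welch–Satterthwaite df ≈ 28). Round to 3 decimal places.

25.289

Standard errors of each mean: 51.8/√21 = 11.3037 and 54.9/√122 = 4.9704.
SE(x̄₁ − x̄₂) = √(11.3037² + 4.9704²) = 12.3482 for independent samples with unequal variances.
With t* = 2.048, the margin is 2.048 × 12.3482 = 25.2891.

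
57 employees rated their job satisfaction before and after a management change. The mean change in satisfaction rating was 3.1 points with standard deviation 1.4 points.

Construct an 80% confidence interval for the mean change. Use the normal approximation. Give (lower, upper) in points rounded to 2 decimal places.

(2.86, 3.34)

Paired design: SE = s_d/√n = 1.4/√57 = 0.1854.
z* = 1.282; margin of error = 1.282 × 0.1854 = 0.2377.
3.1 ± 0.2377 → (2.86, 3.34).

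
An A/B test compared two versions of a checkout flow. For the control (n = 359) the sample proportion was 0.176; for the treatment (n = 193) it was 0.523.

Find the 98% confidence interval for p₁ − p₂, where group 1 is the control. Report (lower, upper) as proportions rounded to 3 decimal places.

SE₁ = √(p̂₁(1−p̂₁)/n₁) = √(0.1760·0.8240/359) = 0.02010; SE₂ = √(0.5230·0.4770/193) = 0.03595.
Independent samples: SE of the difference = √(SE₁² + SE₂²) = √(0.00040401 + 0.0012924025) = 0.04119.
z* for 98% confidence is 2.326, so the margin of error is 2.326 × 0.04119 = 0.09581.
Point estimate p̂₁ − p̂₂ = 0.1760 − 0.5230 = -0.3470.
-0.3470 ± 0.09581 → (-0.443, -0.251).

(-0.443, -0.251)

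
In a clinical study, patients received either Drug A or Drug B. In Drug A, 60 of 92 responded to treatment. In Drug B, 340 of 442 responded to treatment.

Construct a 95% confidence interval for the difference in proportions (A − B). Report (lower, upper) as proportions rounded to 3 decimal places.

(-0.222, -0.012)

p̂₁ = 60/92 = 0.6522 and p̂₂ = 340/442 = 0.7692.
SE₁ = √(p̂₁(1−p̂₁)/n₁) = √(0.6522·0.3478/92) = 0.04965; SE₂ = √(0.7692·0.2308/442) = 0.02004.
Independent samples: SE of the difference = √(SE₁² + SE₂²) = √(0.0024651225 + 0.0004016016) = 0.05354.
z* for 95% confidence is 1.960, so the margin of error is 1.960 × 0.05354 = 0.10494.
Point estimate p̂₁ − p̂₂ = 0.6522 − 0.7692 = -0.1170.
-0.1170 ± 0.10494 → (-0.222, -0.012).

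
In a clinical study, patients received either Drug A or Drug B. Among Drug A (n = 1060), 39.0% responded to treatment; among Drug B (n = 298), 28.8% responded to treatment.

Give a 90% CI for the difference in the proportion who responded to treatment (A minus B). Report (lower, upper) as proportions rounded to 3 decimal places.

(0.052, 0.152)

SE₁ = √(p̂₁(1−p̂₁)/n₁) = √(0.3900·0.6100/1060) = 0.01498; SE₂ = √(0.2880·0.7120/298) = 0.02623.
Independent samples: SE of the difference = √(SE₁² + SE₂²) = √(0.0002244004 + 0.0006880129) = 0.03021.
z* for 90% confidence is 1.645, so the margin of error is 1.645 × 0.03021 = 0.04970.
Point estimate p̂₁ − p̂₂ = 0.3900 − 0.2880 = 0.1020.
0.1020 ± 0.04970 → (0.052, 0.152).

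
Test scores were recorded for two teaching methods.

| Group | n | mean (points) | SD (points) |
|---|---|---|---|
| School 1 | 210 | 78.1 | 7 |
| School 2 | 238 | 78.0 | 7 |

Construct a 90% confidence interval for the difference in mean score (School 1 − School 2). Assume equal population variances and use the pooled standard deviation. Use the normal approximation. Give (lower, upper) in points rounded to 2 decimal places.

(-0.99, 1.19)

s_p = √[((n₁−1)s₁² + (n₂−1)s₂²)/(n₁+n₂−2)] = √[(209·7² + 237·7²)/446] = 7.0000.
SE = 7.0000·√(1/210 + 1/238) = 0.6627.
With z* = 1.645, margin = 1.645 × 0.6627 = 1.0901.
x̄₁ − x̄₂ = 78.1 − 78.0 = 0.1000; interval 0.1000 ± 1.0901 = (-0.99, 1.19).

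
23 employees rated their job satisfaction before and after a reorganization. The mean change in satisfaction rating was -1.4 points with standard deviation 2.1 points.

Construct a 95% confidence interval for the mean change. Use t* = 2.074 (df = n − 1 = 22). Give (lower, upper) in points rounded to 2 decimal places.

This is a matched-pairs design, so SE = s_d/√n = 2.1/√23 = 0.4379.
Margin = 2.074 × 0.4379 = 0.9082; the interval is -1.4 ± 0.9082 = (-2.31, -0.49).

(-2.31, -0.49)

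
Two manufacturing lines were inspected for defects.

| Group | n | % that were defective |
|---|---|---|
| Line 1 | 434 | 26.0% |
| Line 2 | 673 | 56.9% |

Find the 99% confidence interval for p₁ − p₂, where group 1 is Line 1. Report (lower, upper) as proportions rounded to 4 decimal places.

(-0.3822, -0.2358)

The two standard errors are √(0.2600×0.7400/434) = 0.02106 and √(0.5690×0.4310/673) = 0.01909.
Because the samples are independent, SE_diff = √(0.02106² + 0.01909²) = 0.02842.
Using z* = 2.576 for 99%, ME = 2.576 × 0.02842 = 0.07321.
p̂₁ − p̂₂ = -0.3090; interval -0.3090 ± 0.07321 gives (-0.3822, -0.2358).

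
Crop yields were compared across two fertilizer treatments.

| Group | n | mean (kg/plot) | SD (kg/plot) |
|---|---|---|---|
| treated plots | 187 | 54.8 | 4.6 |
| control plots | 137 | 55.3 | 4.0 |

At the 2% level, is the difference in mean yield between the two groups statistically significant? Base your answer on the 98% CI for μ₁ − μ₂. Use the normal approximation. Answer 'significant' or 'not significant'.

Per-group SEs: s₁/√n₁ = 4.6/√187 = 0.3364, s₂/√n₂ = 4.0/√137 = 0.3417.
Unpooled SE of the difference: √(0.11316496 + 0.11675889) = 0.4795.
Margin of error = z* · SE = 2.326 × 0.4795 = 1.1153.
x̄₁ − x̄₂ = 54.8 − 55.3 = -0.5000.
CI: -0.5000 ± 1.1153 = (-1.6153, 0.6153).
The interval (-1.6153, 0.6153) contains 0, so the difference is not significant.

not significant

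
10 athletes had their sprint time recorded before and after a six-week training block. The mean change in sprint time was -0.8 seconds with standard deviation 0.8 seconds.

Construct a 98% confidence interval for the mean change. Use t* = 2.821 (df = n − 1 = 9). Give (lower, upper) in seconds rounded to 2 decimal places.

(-1.51, -0.09)

Paired design: SE = s_d/√n = 0.8/√10 = 0.2530.
t* = 2.821; margin of error = 2.821 × 0.2530 = 0.7137.
-0.8 ± 0.7137 → (-1.51, -0.09).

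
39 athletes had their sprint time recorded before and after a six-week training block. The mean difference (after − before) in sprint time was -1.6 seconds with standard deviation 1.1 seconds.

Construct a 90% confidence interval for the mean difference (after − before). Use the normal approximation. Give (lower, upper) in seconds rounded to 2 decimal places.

This is a matched-pairs design, so SE = s_d/√n = 1.1/√39 = 0.1761.
Margin = 1.645 × 0.1761 = 0.2897; the interval is -1.6 ± 0.2897 = (-1.89, -1.31).

(-1.89, -1.31)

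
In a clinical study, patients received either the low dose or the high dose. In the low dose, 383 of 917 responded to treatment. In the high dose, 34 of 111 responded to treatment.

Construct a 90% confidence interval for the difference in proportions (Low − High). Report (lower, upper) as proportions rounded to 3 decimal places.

Sample proportions: 383/917 = 0.4177, 34/111 = 0.3063.
Each SE is √(p̂(1−p̂)/n): √(0.4177·0.5823/917) = 0.01629 and √(0.3063·0.6937/111) = 0.04375.
SE(p̂₁ − p̂₂) = √(SE₁² + SE₂²) = √(0.0002653641 + 0.0019140625) = 0.04668, since the two samples are independent.
At 90% confidence z* = 1.645; margin = 1.645 × 0.04668 = 0.07679.
The difference is 0.4177 − 0.3063 = 0.1114, so the interval is 0.1114 ± 0.07679 = (0.035, 0.188).

(0.035, 0.188)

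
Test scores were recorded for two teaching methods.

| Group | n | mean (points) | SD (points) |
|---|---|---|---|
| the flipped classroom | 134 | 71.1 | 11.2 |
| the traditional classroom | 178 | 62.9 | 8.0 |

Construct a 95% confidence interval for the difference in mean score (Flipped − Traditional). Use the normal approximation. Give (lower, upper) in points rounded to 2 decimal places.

(5.97, 10.43)

SE₁ = s₁/√n₁ = 11.2/√134 = 0.9675; SE₂ = 8.0/√178 = 0.5996.
Independent samples, unequal variances: SE_diff = √(SE₁² + SE₂²) = √(0.93605625 + 0.35952016) = 1.1382.
z* = 1.960, so margin of error = 1.960 × 1.1382 = 2.2309.
Difference in means = 71.1 − 62.9 = 8.2000.
8.2000 ± 2.2309 → (5.97, 10.43).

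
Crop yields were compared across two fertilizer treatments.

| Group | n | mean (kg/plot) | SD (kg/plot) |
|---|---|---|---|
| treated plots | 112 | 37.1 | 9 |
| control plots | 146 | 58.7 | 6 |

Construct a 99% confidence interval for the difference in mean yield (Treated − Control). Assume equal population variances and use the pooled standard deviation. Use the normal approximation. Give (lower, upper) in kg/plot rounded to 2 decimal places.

(-24.01, -19.19)

Pooled variance s_p² = [111·9² + 145·6²] / (112+146−2) = 55.5117, so s_p = 7.4506.
SE_diff = s_p·√(1/n₁ + 1/n₂) = 7.4506·√(1/112 + 1/146) = 0.9359.
z* = 2.576; margin = 2.576 × 0.9359 = 2.4109.
Difference = 37.1 − 58.7 = -21.6000.
-21.6000 ± 2.4109 → (-24.01, -19.19).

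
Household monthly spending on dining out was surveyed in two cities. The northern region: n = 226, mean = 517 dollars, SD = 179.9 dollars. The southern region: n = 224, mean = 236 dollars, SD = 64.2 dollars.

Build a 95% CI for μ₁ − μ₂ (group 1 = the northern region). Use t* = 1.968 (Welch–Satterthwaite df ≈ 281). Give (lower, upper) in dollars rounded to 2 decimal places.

(255.98, 306.02)

Per-group SEs: s₁/√n₁ = 179.9/√226 = 11.9668, s₂/√n₂ = 64.2/√224 = 4.2895.
Unpooled SE of the difference: √(143.20430224 + 18.39981025) = 12.7124.
Margin of error = t* · SE = 1.968 × 12.7124 = 25.0180.
x̄₁ − x̄₂ = 517 − 236 = 281.0000.
CI: 281.0000 ± 25.0180 = (255.98, 306.02).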